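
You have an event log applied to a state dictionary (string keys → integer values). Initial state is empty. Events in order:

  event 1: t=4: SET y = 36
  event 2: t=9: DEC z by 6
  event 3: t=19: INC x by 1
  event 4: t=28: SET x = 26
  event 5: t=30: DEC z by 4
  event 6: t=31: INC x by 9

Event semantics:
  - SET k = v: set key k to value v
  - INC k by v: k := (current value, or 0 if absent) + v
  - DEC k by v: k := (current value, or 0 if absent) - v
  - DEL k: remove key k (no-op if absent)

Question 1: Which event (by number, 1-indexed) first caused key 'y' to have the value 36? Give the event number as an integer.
Looking for first event where y becomes 36:
  event 1: y (absent) -> 36  <-- first match

Answer: 1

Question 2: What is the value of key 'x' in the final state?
Track key 'x' through all 6 events:
  event 1 (t=4: SET y = 36): x unchanged
  event 2 (t=9: DEC z by 6): x unchanged
  event 3 (t=19: INC x by 1): x (absent) -> 1
  event 4 (t=28: SET x = 26): x 1 -> 26
  event 5 (t=30: DEC z by 4): x unchanged
  event 6 (t=31: INC x by 9): x 26 -> 35
Final: x = 35

Answer: 35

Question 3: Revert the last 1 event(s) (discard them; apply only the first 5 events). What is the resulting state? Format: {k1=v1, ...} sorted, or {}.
Answer: {x=26, y=36, z=-10}

Derivation:
Keep first 5 events (discard last 1):
  after event 1 (t=4: SET y = 36): {y=36}
  after event 2 (t=9: DEC z by 6): {y=36, z=-6}
  after event 3 (t=19: INC x by 1): {x=1, y=36, z=-6}
  after event 4 (t=28: SET x = 26): {x=26, y=36, z=-6}
  after event 5 (t=30: DEC z by 4): {x=26, y=36, z=-10}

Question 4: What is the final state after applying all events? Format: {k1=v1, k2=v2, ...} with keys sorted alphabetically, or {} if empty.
  after event 1 (t=4: SET y = 36): {y=36}
  after event 2 (t=9: DEC z by 6): {y=36, z=-6}
  after event 3 (t=19: INC x by 1): {x=1, y=36, z=-6}
  after event 4 (t=28: SET x = 26): {x=26, y=36, z=-6}
  after event 5 (t=30: DEC z by 4): {x=26, y=36, z=-10}
  after event 6 (t=31: INC x by 9): {x=35, y=36, z=-10}

Answer: {x=35, y=36, z=-10}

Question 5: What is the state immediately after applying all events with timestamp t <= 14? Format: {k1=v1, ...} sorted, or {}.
Apply events with t <= 14 (2 events):
  after event 1 (t=4: SET y = 36): {y=36}
  after event 2 (t=9: DEC z by 6): {y=36, z=-6}

Answer: {y=36, z=-6}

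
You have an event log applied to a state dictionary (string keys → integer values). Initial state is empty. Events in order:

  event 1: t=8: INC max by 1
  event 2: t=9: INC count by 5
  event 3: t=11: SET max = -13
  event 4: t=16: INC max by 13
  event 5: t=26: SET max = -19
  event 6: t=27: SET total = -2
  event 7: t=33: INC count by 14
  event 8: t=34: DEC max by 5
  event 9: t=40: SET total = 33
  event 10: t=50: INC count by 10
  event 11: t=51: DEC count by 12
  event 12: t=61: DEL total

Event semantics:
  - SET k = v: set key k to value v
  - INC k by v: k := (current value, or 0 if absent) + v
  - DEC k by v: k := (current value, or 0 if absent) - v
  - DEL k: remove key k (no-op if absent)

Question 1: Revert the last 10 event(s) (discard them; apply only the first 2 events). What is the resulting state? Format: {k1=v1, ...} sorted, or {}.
Keep first 2 events (discard last 10):
  after event 1 (t=8: INC max by 1): {max=1}
  after event 2 (t=9: INC count by 5): {count=5, max=1}

Answer: {count=5, max=1}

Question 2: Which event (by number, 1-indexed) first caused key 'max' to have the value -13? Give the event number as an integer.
Looking for first event where max becomes -13:
  event 1: max = 1
  event 2: max = 1
  event 3: max 1 -> -13  <-- first match

Answer: 3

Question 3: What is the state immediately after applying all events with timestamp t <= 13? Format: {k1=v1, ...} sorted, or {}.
Apply events with t <= 13 (3 events):
  after event 1 (t=8: INC max by 1): {max=1}
  after event 2 (t=9: INC count by 5): {count=5, max=1}
  after event 3 (t=11: SET max = -13): {count=5, max=-13}

Answer: {count=5, max=-13}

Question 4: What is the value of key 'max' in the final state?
Answer: -24

Derivation:
Track key 'max' through all 12 events:
  event 1 (t=8: INC max by 1): max (absent) -> 1
  event 2 (t=9: INC count by 5): max unchanged
  event 3 (t=11: SET max = -13): max 1 -> -13
  event 4 (t=16: INC max by 13): max -13 -> 0
  event 5 (t=26: SET max = -19): max 0 -> -19
  event 6 (t=27: SET total = -2): max unchanged
  event 7 (t=33: INC count by 14): max unchanged
  event 8 (t=34: DEC max by 5): max -19 -> -24
  event 9 (t=40: SET total = 33): max unchanged
  event 10 (t=50: INC count by 10): max unchanged
  event 11 (t=51: DEC count by 12): max unchanged
  event 12 (t=61: DEL total): max unchanged
Final: max = -24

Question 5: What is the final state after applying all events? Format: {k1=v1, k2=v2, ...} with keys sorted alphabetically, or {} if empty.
Answer: {count=17, max=-24}

Derivation:
  after event 1 (t=8: INC max by 1): {max=1}
  after event 2 (t=9: INC count by 5): {count=5, max=1}
  after event 3 (t=11: SET max = -13): {count=5, max=-13}
  after event 4 (t=16: INC max by 13): {count=5, max=0}
  after event 5 (t=26: SET max = -19): {count=5, max=-19}
  after event 6 (t=27: SET total = -2): {count=5, max=-19, total=-2}
  after event 7 (t=33: INC count by 14): {count=19, max=-19, total=-2}
  after event 8 (t=34: DEC max by 5): {count=19, max=-24, total=-2}
  after event 9 (t=40: SET total = 33): {count=19, max=-24, total=33}
  after event 10 (t=50: INC count by 10): {count=29, max=-24, total=33}
  after event 11 (t=51: DEC count by 12): {count=17, max=-24, total=33}
  after event 12 (t=61: DEL total): {count=17, max=-24}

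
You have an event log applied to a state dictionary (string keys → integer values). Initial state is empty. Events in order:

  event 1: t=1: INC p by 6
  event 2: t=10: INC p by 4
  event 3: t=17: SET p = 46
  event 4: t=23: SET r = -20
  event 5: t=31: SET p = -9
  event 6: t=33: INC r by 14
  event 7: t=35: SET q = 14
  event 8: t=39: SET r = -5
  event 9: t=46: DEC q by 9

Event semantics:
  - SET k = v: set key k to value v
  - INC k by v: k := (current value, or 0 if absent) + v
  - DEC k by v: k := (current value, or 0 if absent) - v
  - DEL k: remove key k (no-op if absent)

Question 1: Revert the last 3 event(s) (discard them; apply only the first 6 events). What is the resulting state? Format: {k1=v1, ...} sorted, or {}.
Keep first 6 events (discard last 3):
  after event 1 (t=1: INC p by 6): {p=6}
  after event 2 (t=10: INC p by 4): {p=10}
  after event 3 (t=17: SET p = 46): {p=46}
  after event 4 (t=23: SET r = -20): {p=46, r=-20}
  after event 5 (t=31: SET p = -9): {p=-9, r=-20}
  after event 6 (t=33: INC r by 14): {p=-9, r=-6}

Answer: {p=-9, r=-6}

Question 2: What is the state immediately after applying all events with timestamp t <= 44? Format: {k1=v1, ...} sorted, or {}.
Apply events with t <= 44 (8 events):
  after event 1 (t=1: INC p by 6): {p=6}
  after event 2 (t=10: INC p by 4): {p=10}
  after event 3 (t=17: SET p = 46): {p=46}
  after event 4 (t=23: SET r = -20): {p=46, r=-20}
  after event 5 (t=31: SET p = -9): {p=-9, r=-20}
  after event 6 (t=33: INC r by 14): {p=-9, r=-6}
  after event 7 (t=35: SET q = 14): {p=-9, q=14, r=-6}
  after event 8 (t=39: SET r = -5): {p=-9, q=14, r=-5}

Answer: {p=-9, q=14, r=-5}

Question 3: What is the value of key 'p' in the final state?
Answer: -9

Derivation:
Track key 'p' through all 9 events:
  event 1 (t=1: INC p by 6): p (absent) -> 6
  event 2 (t=10: INC p by 4): p 6 -> 10
  event 3 (t=17: SET p = 46): p 10 -> 46
  event 4 (t=23: SET r = -20): p unchanged
  event 5 (t=31: SET p = -9): p 46 -> -9
  event 6 (t=33: INC r by 14): p unchanged
  event 7 (t=35: SET q = 14): p unchanged
  event 8 (t=39: SET r = -5): p unchanged
  event 9 (t=46: DEC q by 9): p unchanged
Final: p = -9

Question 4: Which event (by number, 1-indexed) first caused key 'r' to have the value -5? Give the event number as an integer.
Answer: 8

Derivation:
Looking for first event where r becomes -5:
  event 4: r = -20
  event 5: r = -20
  event 6: r = -6
  event 7: r = -6
  event 8: r -6 -> -5  <-- first match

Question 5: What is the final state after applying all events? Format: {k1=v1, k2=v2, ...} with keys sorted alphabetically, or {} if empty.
  after event 1 (t=1: INC p by 6): {p=6}
  after event 2 (t=10: INC p by 4): {p=10}
  after event 3 (t=17: SET p = 46): {p=46}
  after event 4 (t=23: SET r = -20): {p=46, r=-20}
  after event 5 (t=31: SET p = -9): {p=-9, r=-20}
  after event 6 (t=33: INC r by 14): {p=-9, r=-6}
  after event 7 (t=35: SET q = 14): {p=-9, q=14, r=-6}
  after event 8 (t=39: SET r = -5): {p=-9, q=14, r=-5}
  after event 9 (t=46: DEC q by 9): {p=-9, q=5, r=-5}

Answer: {p=-9, q=5, r=-5}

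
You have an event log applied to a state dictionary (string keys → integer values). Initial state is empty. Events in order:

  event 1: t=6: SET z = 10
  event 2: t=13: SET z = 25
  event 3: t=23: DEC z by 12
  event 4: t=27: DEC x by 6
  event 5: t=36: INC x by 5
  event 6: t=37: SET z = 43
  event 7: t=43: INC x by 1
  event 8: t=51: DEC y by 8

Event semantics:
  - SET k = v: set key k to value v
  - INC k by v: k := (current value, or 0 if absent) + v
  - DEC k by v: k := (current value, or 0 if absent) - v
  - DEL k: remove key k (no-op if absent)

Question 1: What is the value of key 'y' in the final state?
Track key 'y' through all 8 events:
  event 1 (t=6: SET z = 10): y unchanged
  event 2 (t=13: SET z = 25): y unchanged
  event 3 (t=23: DEC z by 12): y unchanged
  event 4 (t=27: DEC x by 6): y unchanged
  event 5 (t=36: INC x by 5): y unchanged
  event 6 (t=37: SET z = 43): y unchanged
  event 7 (t=43: INC x by 1): y unchanged
  event 8 (t=51: DEC y by 8): y (absent) -> -8
Final: y = -8

Answer: -8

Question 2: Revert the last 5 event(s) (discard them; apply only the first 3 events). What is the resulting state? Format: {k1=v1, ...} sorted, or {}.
Keep first 3 events (discard last 5):
  after event 1 (t=6: SET z = 10): {z=10}
  after event 2 (t=13: SET z = 25): {z=25}
  after event 3 (t=23: DEC z by 12): {z=13}

Answer: {z=13}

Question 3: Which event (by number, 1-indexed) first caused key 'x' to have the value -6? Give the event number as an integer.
Answer: 4

Derivation:
Looking for first event where x becomes -6:
  event 4: x (absent) -> -6  <-- first match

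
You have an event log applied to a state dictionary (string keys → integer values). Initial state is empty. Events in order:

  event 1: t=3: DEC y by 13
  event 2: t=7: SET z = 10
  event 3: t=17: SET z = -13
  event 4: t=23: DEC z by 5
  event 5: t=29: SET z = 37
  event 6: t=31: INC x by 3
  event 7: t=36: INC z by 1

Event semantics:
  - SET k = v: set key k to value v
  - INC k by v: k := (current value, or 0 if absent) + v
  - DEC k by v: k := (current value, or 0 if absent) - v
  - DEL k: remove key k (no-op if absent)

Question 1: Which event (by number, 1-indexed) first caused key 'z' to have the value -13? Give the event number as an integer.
Looking for first event where z becomes -13:
  event 2: z = 10
  event 3: z 10 -> -13  <-- first match

Answer: 3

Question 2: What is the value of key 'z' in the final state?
Answer: 38

Derivation:
Track key 'z' through all 7 events:
  event 1 (t=3: DEC y by 13): z unchanged
  event 2 (t=7: SET z = 10): z (absent) -> 10
  event 3 (t=17: SET z = -13): z 10 -> -13
  event 4 (t=23: DEC z by 5): z -13 -> -18
  event 5 (t=29: SET z = 37): z -18 -> 37
  event 6 (t=31: INC x by 3): z unchanged
  event 7 (t=36: INC z by 1): z 37 -> 38
Final: z = 38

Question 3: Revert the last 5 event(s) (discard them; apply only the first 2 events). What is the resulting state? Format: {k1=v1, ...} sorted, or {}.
Answer: {y=-13, z=10}

Derivation:
Keep first 2 events (discard last 5):
  after event 1 (t=3: DEC y by 13): {y=-13}
  after event 2 (t=7: SET z = 10): {y=-13, z=10}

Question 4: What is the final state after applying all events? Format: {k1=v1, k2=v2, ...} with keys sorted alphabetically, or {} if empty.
  after event 1 (t=3: DEC y by 13): {y=-13}
  after event 2 (t=7: SET z = 10): {y=-13, z=10}
  after event 3 (t=17: SET z = -13): {y=-13, z=-13}
  after event 4 (t=23: DEC z by 5): {y=-13, z=-18}
  after event 5 (t=29: SET z = 37): {y=-13, z=37}
  after event 6 (t=31: INC x by 3): {x=3, y=-13, z=37}
  after event 7 (t=36: INC z by 1): {x=3, y=-13, z=38}

Answer: {x=3, y=-13, z=38}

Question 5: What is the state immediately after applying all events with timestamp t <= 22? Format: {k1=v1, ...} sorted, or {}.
Answer: {y=-13, z=-13}

Derivation:
Apply events with t <= 22 (3 events):
  after event 1 (t=3: DEC y by 13): {y=-13}
  after event 2 (t=7: SET z = 10): {y=-13, z=10}
  after event 3 (t=17: SET z = -13): {y=-13, z=-13}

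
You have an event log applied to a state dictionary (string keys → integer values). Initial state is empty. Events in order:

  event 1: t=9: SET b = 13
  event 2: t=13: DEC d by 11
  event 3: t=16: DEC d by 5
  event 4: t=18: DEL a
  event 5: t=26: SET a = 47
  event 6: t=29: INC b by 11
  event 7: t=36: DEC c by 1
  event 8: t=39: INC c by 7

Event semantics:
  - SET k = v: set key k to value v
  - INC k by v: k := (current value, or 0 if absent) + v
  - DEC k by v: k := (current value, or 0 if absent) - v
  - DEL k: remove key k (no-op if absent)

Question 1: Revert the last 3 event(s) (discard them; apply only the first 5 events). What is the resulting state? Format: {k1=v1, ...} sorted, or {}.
Keep first 5 events (discard last 3):
  after event 1 (t=9: SET b = 13): {b=13}
  after event 2 (t=13: DEC d by 11): {b=13, d=-11}
  after event 3 (t=16: DEC d by 5): {b=13, d=-16}
  after event 4 (t=18: DEL a): {b=13, d=-16}
  after event 5 (t=26: SET a = 47): {a=47, b=13, d=-16}

Answer: {a=47, b=13, d=-16}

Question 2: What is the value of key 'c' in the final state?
Answer: 6

Derivation:
Track key 'c' through all 8 events:
  event 1 (t=9: SET b = 13): c unchanged
  event 2 (t=13: DEC d by 11): c unchanged
  event 3 (t=16: DEC d by 5): c unchanged
  event 4 (t=18: DEL a): c unchanged
  event 5 (t=26: SET a = 47): c unchanged
  event 6 (t=29: INC b by 11): c unchanged
  event 7 (t=36: DEC c by 1): c (absent) -> -1
  event 8 (t=39: INC c by 7): c -1 -> 6
Final: c = 6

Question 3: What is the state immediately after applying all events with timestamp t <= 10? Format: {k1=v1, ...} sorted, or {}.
Answer: {b=13}

Derivation:
Apply events with t <= 10 (1 events):
  after event 1 (t=9: SET b = 13): {b=13}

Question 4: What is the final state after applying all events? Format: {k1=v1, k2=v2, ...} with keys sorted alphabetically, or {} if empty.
  after event 1 (t=9: SET b = 13): {b=13}
  after event 2 (t=13: DEC d by 11): {b=13, d=-11}
  after event 3 (t=16: DEC d by 5): {b=13, d=-16}
  after event 4 (t=18: DEL a): {b=13, d=-16}
  after event 5 (t=26: SET a = 47): {a=47, b=13, d=-16}
  after event 6 (t=29: INC b by 11): {a=47, b=24, d=-16}
  after event 7 (t=36: DEC c by 1): {a=47, b=24, c=-1, d=-16}
  after event 8 (t=39: INC c by 7): {a=47, b=24, c=6, d=-16}

Answer: {a=47, b=24, c=6, d=-16}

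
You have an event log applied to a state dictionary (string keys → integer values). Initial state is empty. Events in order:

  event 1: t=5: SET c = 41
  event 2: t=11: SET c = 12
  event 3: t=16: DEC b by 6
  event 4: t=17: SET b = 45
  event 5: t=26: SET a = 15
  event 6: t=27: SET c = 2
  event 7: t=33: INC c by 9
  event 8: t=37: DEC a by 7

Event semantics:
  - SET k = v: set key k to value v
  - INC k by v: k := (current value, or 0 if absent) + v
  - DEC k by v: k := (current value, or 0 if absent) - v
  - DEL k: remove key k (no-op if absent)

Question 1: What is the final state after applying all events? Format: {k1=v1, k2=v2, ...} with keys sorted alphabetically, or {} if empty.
  after event 1 (t=5: SET c = 41): {c=41}
  after event 2 (t=11: SET c = 12): {c=12}
  after event 3 (t=16: DEC b by 6): {b=-6, c=12}
  after event 4 (t=17: SET b = 45): {b=45, c=12}
  after event 5 (t=26: SET a = 15): {a=15, b=45, c=12}
  after event 6 (t=27: SET c = 2): {a=15, b=45, c=2}
  after event 7 (t=33: INC c by 9): {a=15, b=45, c=11}
  after event 8 (t=37: DEC a by 7): {a=8, b=45, c=11}

Answer: {a=8, b=45, c=11}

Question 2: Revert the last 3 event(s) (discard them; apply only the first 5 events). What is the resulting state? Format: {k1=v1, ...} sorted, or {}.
Answer: {a=15, b=45, c=12}

Derivation:
Keep first 5 events (discard last 3):
  after event 1 (t=5: SET c = 41): {c=41}
  after event 2 (t=11: SET c = 12): {c=12}
  after event 3 (t=16: DEC b by 6): {b=-6, c=12}
  after event 4 (t=17: SET b = 45): {b=45, c=12}
  after event 5 (t=26: SET a = 15): {a=15, b=45, c=12}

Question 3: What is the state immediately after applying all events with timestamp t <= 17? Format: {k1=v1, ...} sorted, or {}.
Answer: {b=45, c=12}

Derivation:
Apply events with t <= 17 (4 events):
  after event 1 (t=5: SET c = 41): {c=41}
  after event 2 (t=11: SET c = 12): {c=12}
  after event 3 (t=16: DEC b by 6): {b=-6, c=12}
  after event 4 (t=17: SET b = 45): {b=45, c=12}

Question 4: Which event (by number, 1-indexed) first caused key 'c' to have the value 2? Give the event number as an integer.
Answer: 6

Derivation:
Looking for first event where c becomes 2:
  event 1: c = 41
  event 2: c = 12
  event 3: c = 12
  event 4: c = 12
  event 5: c = 12
  event 6: c 12 -> 2  <-- first match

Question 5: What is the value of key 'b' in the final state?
Track key 'b' through all 8 events:
  event 1 (t=5: SET c = 41): b unchanged
  event 2 (t=11: SET c = 12): b unchanged
  event 3 (t=16: DEC b by 6): b (absent) -> -6
  event 4 (t=17: SET b = 45): b -6 -> 45
  event 5 (t=26: SET a = 15): b unchanged
  event 6 (t=27: SET c = 2): b unchanged
  event 7 (t=33: INC c by 9): b unchanged
  event 8 (t=37: DEC a by 7): b unchanged
Final: b = 45

Answer: 45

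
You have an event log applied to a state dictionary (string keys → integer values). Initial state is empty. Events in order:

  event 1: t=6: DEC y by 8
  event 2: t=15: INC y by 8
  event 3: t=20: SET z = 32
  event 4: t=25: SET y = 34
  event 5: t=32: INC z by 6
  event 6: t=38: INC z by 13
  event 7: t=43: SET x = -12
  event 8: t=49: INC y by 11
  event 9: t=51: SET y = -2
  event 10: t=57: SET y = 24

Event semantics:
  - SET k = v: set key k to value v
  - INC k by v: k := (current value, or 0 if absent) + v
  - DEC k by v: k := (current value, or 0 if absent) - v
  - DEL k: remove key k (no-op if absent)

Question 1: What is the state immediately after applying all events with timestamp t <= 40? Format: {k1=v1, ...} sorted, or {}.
Apply events with t <= 40 (6 events):
  after event 1 (t=6: DEC y by 8): {y=-8}
  after event 2 (t=15: INC y by 8): {y=0}
  after event 3 (t=20: SET z = 32): {y=0, z=32}
  after event 4 (t=25: SET y = 34): {y=34, z=32}
  after event 5 (t=32: INC z by 6): {y=34, z=38}
  after event 6 (t=38: INC z by 13): {y=34, z=51}

Answer: {y=34, z=51}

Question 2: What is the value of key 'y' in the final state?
Track key 'y' through all 10 events:
  event 1 (t=6: DEC y by 8): y (absent) -> -8
  event 2 (t=15: INC y by 8): y -8 -> 0
  event 3 (t=20: SET z = 32): y unchanged
  event 4 (t=25: SET y = 34): y 0 -> 34
  event 5 (t=32: INC z by 6): y unchanged
  event 6 (t=38: INC z by 13): y unchanged
  event 7 (t=43: SET x = -12): y unchanged
  event 8 (t=49: INC y by 11): y 34 -> 45
  event 9 (t=51: SET y = -2): y 45 -> -2
  event 10 (t=57: SET y = 24): y -2 -> 24
Final: y = 24

Answer: 24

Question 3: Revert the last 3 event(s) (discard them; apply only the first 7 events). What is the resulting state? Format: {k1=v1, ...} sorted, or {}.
Answer: {x=-12, y=34, z=51}

Derivation:
Keep first 7 events (discard last 3):
  after event 1 (t=6: DEC y by 8): {y=-8}
  after event 2 (t=15: INC y by 8): {y=0}
  after event 3 (t=20: SET z = 32): {y=0, z=32}
  after event 4 (t=25: SET y = 34): {y=34, z=32}
  after event 5 (t=32: INC z by 6): {y=34, z=38}
  after event 6 (t=38: INC z by 13): {y=34, z=51}
  after event 7 (t=43: SET x = -12): {x=-12, y=34, z=51}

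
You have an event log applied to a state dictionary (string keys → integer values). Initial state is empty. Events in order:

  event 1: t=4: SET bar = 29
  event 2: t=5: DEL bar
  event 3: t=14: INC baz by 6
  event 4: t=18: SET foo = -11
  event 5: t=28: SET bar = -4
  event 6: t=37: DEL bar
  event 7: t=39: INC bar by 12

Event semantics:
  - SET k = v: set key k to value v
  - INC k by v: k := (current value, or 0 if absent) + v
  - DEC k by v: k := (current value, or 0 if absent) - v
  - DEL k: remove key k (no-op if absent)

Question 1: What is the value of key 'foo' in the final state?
Track key 'foo' through all 7 events:
  event 1 (t=4: SET bar = 29): foo unchanged
  event 2 (t=5: DEL bar): foo unchanged
  event 3 (t=14: INC baz by 6): foo unchanged
  event 4 (t=18: SET foo = -11): foo (absent) -> -11
  event 5 (t=28: SET bar = -4): foo unchanged
  event 6 (t=37: DEL bar): foo unchanged
  event 7 (t=39: INC bar by 12): foo unchanged
Final: foo = -11

Answer: -11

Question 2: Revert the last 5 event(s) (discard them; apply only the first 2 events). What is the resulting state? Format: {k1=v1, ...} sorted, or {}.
Keep first 2 events (discard last 5):
  after event 1 (t=4: SET bar = 29): {bar=29}
  after event 2 (t=5: DEL bar): {}

Answer: {}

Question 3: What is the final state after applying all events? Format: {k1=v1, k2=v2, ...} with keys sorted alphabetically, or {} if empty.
Answer: {bar=12, baz=6, foo=-11}

Derivation:
  after event 1 (t=4: SET bar = 29): {bar=29}
  after event 2 (t=5: DEL bar): {}
  after event 3 (t=14: INC baz by 6): {baz=6}
  after event 4 (t=18: SET foo = -11): {baz=6, foo=-11}
  after event 5 (t=28: SET bar = -4): {bar=-4, baz=6, foo=-11}
  after event 6 (t=37: DEL bar): {baz=6, foo=-11}
  after event 7 (t=39: INC bar by 12): {bar=12, baz=6, foo=-11}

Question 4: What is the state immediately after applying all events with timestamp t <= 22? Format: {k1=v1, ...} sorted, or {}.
Answer: {baz=6, foo=-11}

Derivation:
Apply events with t <= 22 (4 events):
  after event 1 (t=4: SET bar = 29): {bar=29}
  after event 2 (t=5: DEL bar): {}
  after event 3 (t=14: INC baz by 6): {baz=6}
  after event 4 (t=18: SET foo = -11): {baz=6, foo=-11}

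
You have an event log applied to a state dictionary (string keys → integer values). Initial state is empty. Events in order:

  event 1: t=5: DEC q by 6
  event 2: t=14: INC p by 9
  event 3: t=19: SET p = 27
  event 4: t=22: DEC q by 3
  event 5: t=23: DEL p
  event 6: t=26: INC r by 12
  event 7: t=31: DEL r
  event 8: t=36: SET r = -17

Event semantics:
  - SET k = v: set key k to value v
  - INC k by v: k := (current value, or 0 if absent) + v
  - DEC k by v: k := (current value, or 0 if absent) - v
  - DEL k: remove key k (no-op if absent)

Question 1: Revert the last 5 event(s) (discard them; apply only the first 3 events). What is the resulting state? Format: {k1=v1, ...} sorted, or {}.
Keep first 3 events (discard last 5):
  after event 1 (t=5: DEC q by 6): {q=-6}
  after event 2 (t=14: INC p by 9): {p=9, q=-6}
  after event 3 (t=19: SET p = 27): {p=27, q=-6}

Answer: {p=27, q=-6}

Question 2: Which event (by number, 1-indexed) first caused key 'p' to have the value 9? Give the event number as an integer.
Looking for first event where p becomes 9:
  event 2: p (absent) -> 9  <-- first match

Answer: 2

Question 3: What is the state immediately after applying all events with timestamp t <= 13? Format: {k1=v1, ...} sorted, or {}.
Apply events with t <= 13 (1 events):
  after event 1 (t=5: DEC q by 6): {q=-6}

Answer: {q=-6}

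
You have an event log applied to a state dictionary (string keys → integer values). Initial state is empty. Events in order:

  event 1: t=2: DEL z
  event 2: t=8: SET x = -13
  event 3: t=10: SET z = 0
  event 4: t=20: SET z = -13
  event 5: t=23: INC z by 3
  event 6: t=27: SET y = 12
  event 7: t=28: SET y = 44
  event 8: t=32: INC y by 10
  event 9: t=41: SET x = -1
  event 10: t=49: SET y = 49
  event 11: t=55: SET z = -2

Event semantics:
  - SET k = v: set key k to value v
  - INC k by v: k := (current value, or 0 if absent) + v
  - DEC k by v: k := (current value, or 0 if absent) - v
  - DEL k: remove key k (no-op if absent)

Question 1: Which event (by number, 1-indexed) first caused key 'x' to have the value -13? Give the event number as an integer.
Answer: 2

Derivation:
Looking for first event where x becomes -13:
  event 2: x (absent) -> -13  <-- first match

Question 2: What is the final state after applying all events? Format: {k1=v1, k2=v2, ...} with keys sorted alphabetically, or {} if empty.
  after event 1 (t=2: DEL z): {}
  after event 2 (t=8: SET x = -13): {x=-13}
  after event 3 (t=10: SET z = 0): {x=-13, z=0}
  after event 4 (t=20: SET z = -13): {x=-13, z=-13}
  after event 5 (t=23: INC z by 3): {x=-13, z=-10}
  after event 6 (t=27: SET y = 12): {x=-13, y=12, z=-10}
  after event 7 (t=28: SET y = 44): {x=-13, y=44, z=-10}
  after event 8 (t=32: INC y by 10): {x=-13, y=54, z=-10}
  after event 9 (t=41: SET x = -1): {x=-1, y=54, z=-10}
  after event 10 (t=49: SET y = 49): {x=-1, y=49, z=-10}
  after event 11 (t=55: SET z = -2): {x=-1, y=49, z=-2}

Answer: {x=-1, y=49, z=-2}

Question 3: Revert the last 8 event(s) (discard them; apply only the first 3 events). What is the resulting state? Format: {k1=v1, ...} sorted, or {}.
Answer: {x=-13, z=0}

Derivation:
Keep first 3 events (discard last 8):
  after event 1 (t=2: DEL z): {}
  after event 2 (t=8: SET x = -13): {x=-13}
  after event 3 (t=10: SET z = 0): {x=-13, z=0}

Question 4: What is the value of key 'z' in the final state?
Track key 'z' through all 11 events:
  event 1 (t=2: DEL z): z (absent) -> (absent)
  event 2 (t=8: SET x = -13): z unchanged
  event 3 (t=10: SET z = 0): z (absent) -> 0
  event 4 (t=20: SET z = -13): z 0 -> -13
  event 5 (t=23: INC z by 3): z -13 -> -10
  event 6 (t=27: SET y = 12): z unchanged
  event 7 (t=28: SET y = 44): z unchanged
  event 8 (t=32: INC y by 10): z unchanged
  event 9 (t=41: SET x = -1): z unchanged
  event 10 (t=49: SET y = 49): z unchanged
  event 11 (t=55: SET z = -2): z -10 -> -2
Final: z = -2

Answer: -2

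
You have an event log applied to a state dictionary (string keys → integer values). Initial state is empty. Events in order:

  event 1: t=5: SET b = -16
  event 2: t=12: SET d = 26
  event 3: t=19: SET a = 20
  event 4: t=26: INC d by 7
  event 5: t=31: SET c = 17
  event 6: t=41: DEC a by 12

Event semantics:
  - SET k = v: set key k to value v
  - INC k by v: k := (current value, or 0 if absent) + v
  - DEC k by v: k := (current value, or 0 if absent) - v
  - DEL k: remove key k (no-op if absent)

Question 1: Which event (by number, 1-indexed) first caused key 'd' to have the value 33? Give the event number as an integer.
Answer: 4

Derivation:
Looking for first event where d becomes 33:
  event 2: d = 26
  event 3: d = 26
  event 4: d 26 -> 33  <-- first match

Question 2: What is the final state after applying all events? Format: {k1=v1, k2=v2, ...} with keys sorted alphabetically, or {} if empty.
  after event 1 (t=5: SET b = -16): {b=-16}
  after event 2 (t=12: SET d = 26): {b=-16, d=26}
  after event 3 (t=19: SET a = 20): {a=20, b=-16, d=26}
  after event 4 (t=26: INC d by 7): {a=20, b=-16, d=33}
  after event 5 (t=31: SET c = 17): {a=20, b=-16, c=17, d=33}
  after event 6 (t=41: DEC a by 12): {a=8, b=-16, c=17, d=33}

Answer: {a=8, b=-16, c=17, d=33}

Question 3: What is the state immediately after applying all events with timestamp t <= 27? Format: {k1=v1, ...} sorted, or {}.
Answer: {a=20, b=-16, d=33}

Derivation:
Apply events with t <= 27 (4 events):
  after event 1 (t=5: SET b = -16): {b=-16}
  after event 2 (t=12: SET d = 26): {b=-16, d=26}
  after event 3 (t=19: SET a = 20): {a=20, b=-16, d=26}
  after event 4 (t=26: INC d by 7): {a=20, b=-16, d=33}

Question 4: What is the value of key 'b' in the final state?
Answer: -16

Derivation:
Track key 'b' through all 6 events:
  event 1 (t=5: SET b = -16): b (absent) -> -16
  event 2 (t=12: SET d = 26): b unchanged
  event 3 (t=19: SET a = 20): b unchanged
  event 4 (t=26: INC d by 7): b unchanged
  event 5 (t=31: SET c = 17): b unchanged
  event 6 (t=41: DEC a by 12): b unchanged
Final: b = -16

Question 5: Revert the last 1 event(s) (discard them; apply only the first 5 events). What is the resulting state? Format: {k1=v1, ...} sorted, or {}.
Keep first 5 events (discard last 1):
  after event 1 (t=5: SET b = -16): {b=-16}
  after event 2 (t=12: SET d = 26): {b=-16, d=26}
  after event 3 (t=19: SET a = 20): {a=20, b=-16, d=26}
  after event 4 (t=26: INC d by 7): {a=20, b=-16, d=33}
  after event 5 (t=31: SET c = 17): {a=20, b=-16, c=17, d=33}

Answer: {a=20, b=-16, c=17, d=33}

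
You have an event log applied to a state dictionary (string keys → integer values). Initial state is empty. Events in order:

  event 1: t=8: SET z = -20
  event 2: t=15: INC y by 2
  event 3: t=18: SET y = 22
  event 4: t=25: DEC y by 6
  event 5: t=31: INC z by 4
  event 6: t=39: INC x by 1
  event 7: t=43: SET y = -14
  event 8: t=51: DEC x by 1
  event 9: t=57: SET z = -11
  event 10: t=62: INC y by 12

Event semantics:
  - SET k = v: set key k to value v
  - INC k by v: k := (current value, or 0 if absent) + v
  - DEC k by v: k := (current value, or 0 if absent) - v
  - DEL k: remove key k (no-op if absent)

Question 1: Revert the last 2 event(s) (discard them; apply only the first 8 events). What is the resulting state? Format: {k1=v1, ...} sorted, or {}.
Keep first 8 events (discard last 2):
  after event 1 (t=8: SET z = -20): {z=-20}
  after event 2 (t=15: INC y by 2): {y=2, z=-20}
  after event 3 (t=18: SET y = 22): {y=22, z=-20}
  after event 4 (t=25: DEC y by 6): {y=16, z=-20}
  after event 5 (t=31: INC z by 4): {y=16, z=-16}
  after event 6 (t=39: INC x by 1): {x=1, y=16, z=-16}
  after event 7 (t=43: SET y = -14): {x=1, y=-14, z=-16}
  after event 8 (t=51: DEC x by 1): {x=0, y=-14, z=-16}

Answer: {x=0, y=-14, z=-16}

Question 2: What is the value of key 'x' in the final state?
Answer: 0

Derivation:
Track key 'x' through all 10 events:
  event 1 (t=8: SET z = -20): x unchanged
  event 2 (t=15: INC y by 2): x unchanged
  event 3 (t=18: SET y = 22): x unchanged
  event 4 (t=25: DEC y by 6): x unchanged
  event 5 (t=31: INC z by 4): x unchanged
  event 6 (t=39: INC x by 1): x (absent) -> 1
  event 7 (t=43: SET y = -14): x unchanged
  event 8 (t=51: DEC x by 1): x 1 -> 0
  event 9 (t=57: SET z = -11): x unchanged
  event 10 (t=62: INC y by 12): x unchanged
Final: x = 0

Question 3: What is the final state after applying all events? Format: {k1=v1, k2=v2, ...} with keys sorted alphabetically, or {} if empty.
  after event 1 (t=8: SET z = -20): {z=-20}
  after event 2 (t=15: INC y by 2): {y=2, z=-20}
  after event 3 (t=18: SET y = 22): {y=22, z=-20}
  after event 4 (t=25: DEC y by 6): {y=16, z=-20}
  after event 5 (t=31: INC z by 4): {y=16, z=-16}
  after event 6 (t=39: INC x by 1): {x=1, y=16, z=-16}
  after event 7 (t=43: SET y = -14): {x=1, y=-14, z=-16}
  after event 8 (t=51: DEC x by 1): {x=0, y=-14, z=-16}
  after event 9 (t=57: SET z = -11): {x=0, y=-14, z=-11}
  after event 10 (t=62: INC y by 12): {x=0, y=-2, z=-11}

Answer: {x=0, y=-2, z=-11}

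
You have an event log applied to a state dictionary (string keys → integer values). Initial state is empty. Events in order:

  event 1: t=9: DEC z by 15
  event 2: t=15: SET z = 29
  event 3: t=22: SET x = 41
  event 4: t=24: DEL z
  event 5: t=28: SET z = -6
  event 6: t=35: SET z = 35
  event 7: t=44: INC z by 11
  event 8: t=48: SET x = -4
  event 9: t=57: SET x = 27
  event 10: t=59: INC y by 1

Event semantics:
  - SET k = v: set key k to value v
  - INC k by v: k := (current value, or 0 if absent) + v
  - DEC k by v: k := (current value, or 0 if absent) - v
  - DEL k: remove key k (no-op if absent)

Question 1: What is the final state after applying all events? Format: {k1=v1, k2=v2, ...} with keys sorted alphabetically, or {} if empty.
  after event 1 (t=9: DEC z by 15): {z=-15}
  after event 2 (t=15: SET z = 29): {z=29}
  after event 3 (t=22: SET x = 41): {x=41, z=29}
  after event 4 (t=24: DEL z): {x=41}
  after event 5 (t=28: SET z = -6): {x=41, z=-6}
  after event 6 (t=35: SET z = 35): {x=41, z=35}
  after event 7 (t=44: INC z by 11): {x=41, z=46}
  after event 8 (t=48: SET x = -4): {x=-4, z=46}
  after event 9 (t=57: SET x = 27): {x=27, z=46}
  after event 10 (t=59: INC y by 1): {x=27, y=1, z=46}

Answer: {x=27, y=1, z=46}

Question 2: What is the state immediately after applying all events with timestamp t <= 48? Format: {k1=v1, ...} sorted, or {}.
Answer: {x=-4, z=46}

Derivation:
Apply events with t <= 48 (8 events):
  after event 1 (t=9: DEC z by 15): {z=-15}
  after event 2 (t=15: SET z = 29): {z=29}
  after event 3 (t=22: SET x = 41): {x=41, z=29}
  after event 4 (t=24: DEL z): {x=41}
  after event 5 (t=28: SET z = -6): {x=41, z=-6}
  after event 6 (t=35: SET z = 35): {x=41, z=35}
  after event 7 (t=44: INC z by 11): {x=41, z=46}
  after event 8 (t=48: SET x = -4): {x=-4, z=46}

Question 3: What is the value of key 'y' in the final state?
Track key 'y' through all 10 events:
  event 1 (t=9: DEC z by 15): y unchanged
  event 2 (t=15: SET z = 29): y unchanged
  event 3 (t=22: SET x = 41): y unchanged
  event 4 (t=24: DEL z): y unchanged
  event 5 (t=28: SET z = -6): y unchanged
  event 6 (t=35: SET z = 35): y unchanged
  event 7 (t=44: INC z by 11): y unchanged
  event 8 (t=48: SET x = -4): y unchanged
  event 9 (t=57: SET x = 27): y unchanged
  event 10 (t=59: INC y by 1): y (absent) -> 1
Final: y = 1

Answer: 1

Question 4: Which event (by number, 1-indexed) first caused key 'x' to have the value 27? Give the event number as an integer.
Answer: 9

Derivation:
Looking for first event where x becomes 27:
  event 3: x = 41
  event 4: x = 41
  event 5: x = 41
  event 6: x = 41
  event 7: x = 41
  event 8: x = -4
  event 9: x -4 -> 27  <-- first match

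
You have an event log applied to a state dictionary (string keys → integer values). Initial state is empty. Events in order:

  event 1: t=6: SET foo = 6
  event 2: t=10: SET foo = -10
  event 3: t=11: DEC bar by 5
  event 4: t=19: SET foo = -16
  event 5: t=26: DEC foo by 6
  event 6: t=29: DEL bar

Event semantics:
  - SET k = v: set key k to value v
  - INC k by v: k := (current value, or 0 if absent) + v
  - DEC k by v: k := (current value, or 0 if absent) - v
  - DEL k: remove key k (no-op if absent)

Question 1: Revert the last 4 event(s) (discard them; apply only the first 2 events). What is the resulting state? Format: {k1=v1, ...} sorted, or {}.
Keep first 2 events (discard last 4):
  after event 1 (t=6: SET foo = 6): {foo=6}
  after event 2 (t=10: SET foo = -10): {foo=-10}

Answer: {foo=-10}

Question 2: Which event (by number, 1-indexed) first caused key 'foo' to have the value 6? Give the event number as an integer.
Answer: 1

Derivation:
Looking for first event where foo becomes 6:
  event 1: foo (absent) -> 6  <-- first match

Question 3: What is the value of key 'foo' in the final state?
Track key 'foo' through all 6 events:
  event 1 (t=6: SET foo = 6): foo (absent) -> 6
  event 2 (t=10: SET foo = -10): foo 6 -> -10
  event 3 (t=11: DEC bar by 5): foo unchanged
  event 4 (t=19: SET foo = -16): foo -10 -> -16
  event 5 (t=26: DEC foo by 6): foo -16 -> -22
  event 6 (t=29: DEL bar): foo unchanged
Final: foo = -22

Answer: -22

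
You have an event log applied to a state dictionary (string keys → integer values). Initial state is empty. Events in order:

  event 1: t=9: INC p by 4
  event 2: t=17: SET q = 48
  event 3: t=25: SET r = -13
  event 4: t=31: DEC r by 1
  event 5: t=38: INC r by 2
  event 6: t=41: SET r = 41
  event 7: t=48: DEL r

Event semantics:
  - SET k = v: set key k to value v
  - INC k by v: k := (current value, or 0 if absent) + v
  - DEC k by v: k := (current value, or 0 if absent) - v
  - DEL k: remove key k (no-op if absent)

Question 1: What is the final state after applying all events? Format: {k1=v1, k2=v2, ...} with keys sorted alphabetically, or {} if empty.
Answer: {p=4, q=48}

Derivation:
  after event 1 (t=9: INC p by 4): {p=4}
  after event 2 (t=17: SET q = 48): {p=4, q=48}
  after event 3 (t=25: SET r = -13): {p=4, q=48, r=-13}
  after event 4 (t=31: DEC r by 1): {p=4, q=48, r=-14}
  after event 5 (t=38: INC r by 2): {p=4, q=48, r=-12}
  after event 6 (t=41: SET r = 41): {p=4, q=48, r=41}
  after event 7 (t=48: DEL r): {p=4, q=48}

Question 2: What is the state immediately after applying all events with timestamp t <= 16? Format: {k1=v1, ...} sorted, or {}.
Apply events with t <= 16 (1 events):
  after event 1 (t=9: INC p by 4): {p=4}

Answer: {p=4}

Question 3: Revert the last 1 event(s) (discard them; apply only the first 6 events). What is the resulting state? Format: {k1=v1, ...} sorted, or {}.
Keep first 6 events (discard last 1):
  after event 1 (t=9: INC p by 4): {p=4}
  after event 2 (t=17: SET q = 48): {p=4, q=48}
  after event 3 (t=25: SET r = -13): {p=4, q=48, r=-13}
  after event 4 (t=31: DEC r by 1): {p=4, q=48, r=-14}
  after event 5 (t=38: INC r by 2): {p=4, q=48, r=-12}
  after event 6 (t=41: SET r = 41): {p=4, q=48, r=41}

Answer: {p=4, q=48, r=41}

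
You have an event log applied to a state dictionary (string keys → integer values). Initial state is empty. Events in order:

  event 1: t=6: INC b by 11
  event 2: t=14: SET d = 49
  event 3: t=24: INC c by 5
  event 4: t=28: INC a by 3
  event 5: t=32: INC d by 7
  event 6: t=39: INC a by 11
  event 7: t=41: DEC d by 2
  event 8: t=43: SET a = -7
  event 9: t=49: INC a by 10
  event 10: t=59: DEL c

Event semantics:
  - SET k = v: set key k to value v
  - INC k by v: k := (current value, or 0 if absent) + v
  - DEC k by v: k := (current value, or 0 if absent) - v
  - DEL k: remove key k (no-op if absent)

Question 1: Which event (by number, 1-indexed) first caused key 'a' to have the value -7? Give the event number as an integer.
Answer: 8

Derivation:
Looking for first event where a becomes -7:
  event 4: a = 3
  event 5: a = 3
  event 6: a = 14
  event 7: a = 14
  event 8: a 14 -> -7  <-- first match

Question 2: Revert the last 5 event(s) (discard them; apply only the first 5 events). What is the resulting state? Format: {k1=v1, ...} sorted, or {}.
Answer: {a=3, b=11, c=5, d=56}

Derivation:
Keep first 5 events (discard last 5):
  after event 1 (t=6: INC b by 11): {b=11}
  after event 2 (t=14: SET d = 49): {b=11, d=49}
  after event 3 (t=24: INC c by 5): {b=11, c=5, d=49}
  after event 4 (t=28: INC a by 3): {a=3, b=11, c=5, d=49}
  after event 5 (t=32: INC d by 7): {a=3, b=11, c=5, d=56}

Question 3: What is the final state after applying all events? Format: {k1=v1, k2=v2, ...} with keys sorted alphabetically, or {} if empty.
Answer: {a=3, b=11, d=54}

Derivation:
  after event 1 (t=6: INC b by 11): {b=11}
  after event 2 (t=14: SET d = 49): {b=11, d=49}
  after event 3 (t=24: INC c by 5): {b=11, c=5, d=49}
  after event 4 (t=28: INC a by 3): {a=3, b=11, c=5, d=49}
  after event 5 (t=32: INC d by 7): {a=3, b=11, c=5, d=56}
  after event 6 (t=39: INC a by 11): {a=14, b=11, c=5, d=56}
  after event 7 (t=41: DEC d by 2): {a=14, b=11, c=5, d=54}
  after event 8 (t=43: SET a = -7): {a=-7, b=11, c=5, d=54}
  after event 9 (t=49: INC a by 10): {a=3, b=11, c=5, d=54}
  after event 10 (t=59: DEL c): {a=3, b=11, d=54}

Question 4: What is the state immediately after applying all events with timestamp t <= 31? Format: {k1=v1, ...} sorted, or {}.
Answer: {a=3, b=11, c=5, d=49}

Derivation:
Apply events with t <= 31 (4 events):
  after event 1 (t=6: INC b by 11): {b=11}
  after event 2 (t=14: SET d = 49): {b=11, d=49}
  after event 3 (t=24: INC c by 5): {b=11, c=5, d=49}
  after event 4 (t=28: INC a by 3): {a=3, b=11, c=5, d=49}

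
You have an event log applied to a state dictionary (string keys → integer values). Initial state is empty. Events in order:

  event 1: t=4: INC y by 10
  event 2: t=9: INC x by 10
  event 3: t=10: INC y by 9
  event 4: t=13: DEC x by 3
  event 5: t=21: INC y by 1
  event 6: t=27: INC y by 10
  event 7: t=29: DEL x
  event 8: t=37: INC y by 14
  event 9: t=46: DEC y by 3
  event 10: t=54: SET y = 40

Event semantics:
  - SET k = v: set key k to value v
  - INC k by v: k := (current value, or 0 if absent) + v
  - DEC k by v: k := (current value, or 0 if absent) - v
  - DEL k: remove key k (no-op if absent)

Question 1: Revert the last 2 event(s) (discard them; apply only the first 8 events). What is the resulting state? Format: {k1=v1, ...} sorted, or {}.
Answer: {y=44}

Derivation:
Keep first 8 events (discard last 2):
  after event 1 (t=4: INC y by 10): {y=10}
  after event 2 (t=9: INC x by 10): {x=10, y=10}
  after event 3 (t=10: INC y by 9): {x=10, y=19}
  after event 4 (t=13: DEC x by 3): {x=7, y=19}
  after event 5 (t=21: INC y by 1): {x=7, y=20}
  after event 6 (t=27: INC y by 10): {x=7, y=30}
  after event 7 (t=29: DEL x): {y=30}
  after event 8 (t=37: INC y by 14): {y=44}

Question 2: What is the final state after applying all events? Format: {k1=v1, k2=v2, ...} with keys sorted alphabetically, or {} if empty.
  after event 1 (t=4: INC y by 10): {y=10}
  after event 2 (t=9: INC x by 10): {x=10, y=10}
  after event 3 (t=10: INC y by 9): {x=10, y=19}
  after event 4 (t=13: DEC x by 3): {x=7, y=19}
  after event 5 (t=21: INC y by 1): {x=7, y=20}
  after event 6 (t=27: INC y by 10): {x=7, y=30}
  after event 7 (t=29: DEL x): {y=30}
  after event 8 (t=37: INC y by 14): {y=44}
  after event 9 (t=46: DEC y by 3): {y=41}
  after event 10 (t=54: SET y = 40): {y=40}

Answer: {y=40}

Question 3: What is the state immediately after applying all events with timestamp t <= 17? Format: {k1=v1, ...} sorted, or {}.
Apply events with t <= 17 (4 events):
  after event 1 (t=4: INC y by 10): {y=10}
  after event 2 (t=9: INC x by 10): {x=10, y=10}
  after event 3 (t=10: INC y by 9): {x=10, y=19}
  after event 4 (t=13: DEC x by 3): {x=7, y=19}

Answer: {x=7, y=19}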